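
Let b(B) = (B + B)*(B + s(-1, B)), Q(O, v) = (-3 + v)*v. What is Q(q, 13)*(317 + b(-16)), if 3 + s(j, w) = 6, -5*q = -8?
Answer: 95290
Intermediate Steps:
q = 8/5 (q = -1/5*(-8) = 8/5 ≈ 1.6000)
s(j, w) = 3 (s(j, w) = -3 + 6 = 3)
Q(O, v) = v*(-3 + v)
b(B) = 2*B*(3 + B) (b(B) = (B + B)*(B + 3) = (2*B)*(3 + B) = 2*B*(3 + B))
Q(q, 13)*(317 + b(-16)) = (13*(-3 + 13))*(317 + 2*(-16)*(3 - 16)) = (13*10)*(317 + 2*(-16)*(-13)) = 130*(317 + 416) = 130*733 = 95290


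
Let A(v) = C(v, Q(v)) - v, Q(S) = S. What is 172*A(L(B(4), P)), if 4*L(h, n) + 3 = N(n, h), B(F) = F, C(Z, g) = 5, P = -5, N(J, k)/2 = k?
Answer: 645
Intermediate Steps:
N(J, k) = 2*k
L(h, n) = -3/4 + h/2 (L(h, n) = -3/4 + (2*h)/4 = -3/4 + h/2)
A(v) = 5 - v
172*A(L(B(4), P)) = 172*(5 - (-3/4 + (1/2)*4)) = 172*(5 - (-3/4 + 2)) = 172*(5 - 1*5/4) = 172*(5 - 5/4) = 172*(15/4) = 645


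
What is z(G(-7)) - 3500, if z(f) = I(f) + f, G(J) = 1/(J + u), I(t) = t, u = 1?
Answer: -10501/3 ≈ -3500.3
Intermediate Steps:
G(J) = 1/(1 + J) (G(J) = 1/(J + 1) = 1/(1 + J))
z(f) = 2*f (z(f) = f + f = 2*f)
z(G(-7)) - 3500 = 2/(1 - 7) - 3500 = 2/(-6) - 3500 = 2*(-⅙) - 3500 = -⅓ - 3500 = -10501/3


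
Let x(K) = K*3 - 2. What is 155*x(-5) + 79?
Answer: -2556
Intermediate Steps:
x(K) = -2 + 3*K (x(K) = 3*K - 2 = -2 + 3*K)
155*x(-5) + 79 = 155*(-2 + 3*(-5)) + 79 = 155*(-2 - 15) + 79 = 155*(-17) + 79 = -2635 + 79 = -2556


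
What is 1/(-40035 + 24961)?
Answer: -1/15074 ≈ -6.6339e-5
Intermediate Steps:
1/(-40035 + 24961) = 1/(-15074) = -1/15074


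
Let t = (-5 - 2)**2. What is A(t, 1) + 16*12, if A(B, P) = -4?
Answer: 188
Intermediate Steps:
t = 49 (t = (-7)**2 = 49)
A(t, 1) + 16*12 = -4 + 16*12 = -4 + 192 = 188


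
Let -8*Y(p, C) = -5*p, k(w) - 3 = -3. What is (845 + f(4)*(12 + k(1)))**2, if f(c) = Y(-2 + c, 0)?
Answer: 739600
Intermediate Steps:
k(w) = 0 (k(w) = 3 - 3 = 0)
Y(p, C) = 5*p/8 (Y(p, C) = -(-5)*p/8 = 5*p/8)
f(c) = -5/4 + 5*c/8 (f(c) = 5*(-2 + c)/8 = -5/4 + 5*c/8)
(845 + f(4)*(12 + k(1)))**2 = (845 + (-5/4 + (5/8)*4)*(12 + 0))**2 = (845 + (-5/4 + 5/2)*12)**2 = (845 + (5/4)*12)**2 = (845 + 15)**2 = 860**2 = 739600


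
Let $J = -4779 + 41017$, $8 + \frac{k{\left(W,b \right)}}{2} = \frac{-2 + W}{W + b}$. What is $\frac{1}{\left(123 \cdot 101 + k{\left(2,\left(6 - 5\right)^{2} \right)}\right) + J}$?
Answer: $\frac{1}{48645} \approx 2.0557 \cdot 10^{-5}$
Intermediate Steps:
$k{\left(W,b \right)} = -16 + \frac{2 \left(-2 + W\right)}{W + b}$ ($k{\left(W,b \right)} = -16 + 2 \frac{-2 + W}{W + b} = -16 + \frac{2 \left(-2 + W\right)}{W + b}$)
$J = 36238$
$\frac{1}{\left(123 \cdot 101 + k{\left(2,\left(6 - 5\right)^{2} \right)}\right) + J} = \frac{1}{\left(123 \cdot 101 + \frac{2 \left(-2 - 8 \left(6 - 5\right)^{2} - 14\right)}{2 + \left(6 - 5\right)^{2}}\right) + 36238} = \frac{1}{\left(12423 + \frac{2 \left(-2 - 8 \cdot 1^{2} - 14\right)}{2 + 1^{2}}\right) + 36238} = \frac{1}{\left(12423 + \frac{2 \left(-2 - 8 - 14\right)}{2 + 1}\right) + 36238} = \frac{1}{\left(12423 + \frac{2 \left(-2 - 8 - 14\right)}{3}\right) + 36238} = \frac{1}{\left(12423 + 2 \cdot \frac{1}{3} \left(-24\right)\right) + 36238} = \frac{1}{\left(12423 - 16\right) + 36238} = \frac{1}{12407 + 36238} = \frac{1}{48645}$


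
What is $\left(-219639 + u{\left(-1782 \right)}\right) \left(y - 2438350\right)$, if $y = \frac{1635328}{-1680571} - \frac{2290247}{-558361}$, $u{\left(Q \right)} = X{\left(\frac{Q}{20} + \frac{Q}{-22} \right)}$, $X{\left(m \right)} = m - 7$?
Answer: $\frac{5025817827820686549345561}{9383653041310} \approx 5.3559 \cdot 10^{11}$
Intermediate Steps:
$X{\left(m \right)} = -7 + m$
$u{\left(Q \right)} = -7 + \frac{Q}{220}$ ($u{\left(Q \right)} = -7 + \left(\frac{Q}{20} + \frac{Q}{-22}\right) = -7 + \left(Q \frac{1}{20} + Q \left(- \frac{1}{22}\right)\right) = -7 + \left(\frac{Q}{20} - \frac{Q}{22}\right) = -7 + \frac{Q}{220}$)
$y = \frac{2935819313629}{938365304131}$ ($y = 1635328 \left(- \frac{1}{1680571}\right) - - \frac{2290247}{558361} = - \frac{1635328}{1680571} + \frac{2290247}{558361} = \frac{2935819313629}{938365304131} \approx 3.1287$)
$\left(-219639 + u{\left(-1782 \right)}\right) \left(y - 2438350\right) = \left(-219639 + \left(-7 + \frac{1}{220} \left(-1782\right)\right)\right) \left(\frac{2935819313629}{938365304131} - 2438350\right) = \left(-219639 - \frac{151}{10}\right) \left(- \frac{2288060103508510221}{938365304131}\right) = \left(- \frac{2196541}{10}\right) \left(- \frac{2288060103508510221}{938365304131}\right) = \frac{5025817827820686549345561}{9383653041310}$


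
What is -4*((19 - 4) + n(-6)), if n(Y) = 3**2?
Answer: -96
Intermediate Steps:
n(Y) = 9
-4*((19 - 4) + n(-6)) = -4*((19 - 4) + 9) = -4*(15 + 9) = -4*24 = -96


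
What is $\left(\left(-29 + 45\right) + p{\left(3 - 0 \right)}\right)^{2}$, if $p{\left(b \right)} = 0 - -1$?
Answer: $289$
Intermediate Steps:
$p{\left(b \right)} = 1$ ($p{\left(b \right)} = 0 + 1 = 1$)
$\left(\left(-29 + 45\right) + p{\left(3 - 0 \right)}\right)^{2} = \left(\left(-29 + 45\right) + 1\right)^{2} = \left(16 + 1\right)^{2} = 17^{2} = 289$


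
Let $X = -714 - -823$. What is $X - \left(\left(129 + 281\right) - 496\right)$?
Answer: $195$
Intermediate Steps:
$X = 109$ ($X = -714 + 823 = 109$)
$X - \left(\left(129 + 281\right) - 496\right) = 109 - \left(\left(129 + 281\right) - 496\right) = 109 - \left(410 - 496\right) = 109 - -86 = 109 + 86 = 195$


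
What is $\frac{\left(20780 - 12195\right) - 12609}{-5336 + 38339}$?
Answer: $- \frac{4024}{33003} \approx -0.12193$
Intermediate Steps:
$\frac{\left(20780 - 12195\right) - 12609}{-5336 + 38339} = \frac{8585 - 12609}{33003} = \left(-4024\right) \frac{1}{33003} = - \frac{4024}{33003}$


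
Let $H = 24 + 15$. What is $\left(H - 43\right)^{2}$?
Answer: $16$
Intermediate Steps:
$H = 39$
$\left(H - 43\right)^{2} = \left(39 - 43\right)^{2} = \left(-4\right)^{2} = 16$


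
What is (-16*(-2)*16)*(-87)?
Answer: -44544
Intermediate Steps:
(-16*(-2)*16)*(-87) = (32*16)*(-87) = 512*(-87) = -44544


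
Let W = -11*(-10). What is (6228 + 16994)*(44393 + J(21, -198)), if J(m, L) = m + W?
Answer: 1033936328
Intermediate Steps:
W = 110
J(m, L) = 110 + m (J(m, L) = m + 110 = 110 + m)
(6228 + 16994)*(44393 + J(21, -198)) = (6228 + 16994)*(44393 + (110 + 21)) = 23222*(44393 + 131) = 23222*44524 = 1033936328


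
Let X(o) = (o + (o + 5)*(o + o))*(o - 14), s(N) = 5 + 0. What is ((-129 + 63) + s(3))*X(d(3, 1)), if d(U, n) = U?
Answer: 34221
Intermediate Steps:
s(N) = 5
X(o) = (-14 + o)*(o + 2*o*(5 + o)) (X(o) = (o + (5 + o)*(2*o))*(-14 + o) = (o + 2*o*(5 + o))*(-14 + o) = (-14 + o)*(o + 2*o*(5 + o)))
((-129 + 63) + s(3))*X(d(3, 1)) = ((-129 + 63) + 5)*(3*(-154 - 17*3 + 2*3²)) = (-66 + 5)*(3*(-154 - 51 + 2*9)) = -183*(-154 - 51 + 18) = -183*(-187) = -61*(-561) = 34221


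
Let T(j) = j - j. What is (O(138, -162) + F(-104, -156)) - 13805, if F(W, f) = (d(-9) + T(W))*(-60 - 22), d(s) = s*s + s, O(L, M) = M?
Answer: -19871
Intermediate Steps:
d(s) = s + s**2 (d(s) = s**2 + s = s + s**2)
T(j) = 0
F(W, f) = -5904 (F(W, f) = (-9*(1 - 9) + 0)*(-60 - 22) = (-9*(-8) + 0)*(-82) = (72 + 0)*(-82) = 72*(-82) = -5904)
(O(138, -162) + F(-104, -156)) - 13805 = (-162 - 5904) - 13805 = -6066 - 13805 = -19871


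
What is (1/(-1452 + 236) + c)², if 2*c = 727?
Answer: 195377260225/1478656 ≈ 1.3213e+5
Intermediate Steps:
c = 727/2 (c = (½)*727 = 727/2 ≈ 363.50)
(1/(-1452 + 236) + c)² = (1/(-1452 + 236) + 727/2)² = (1/(-1216) + 727/2)² = (-1/1216 + 727/2)² = (442015/1216)² = 195377260225/1478656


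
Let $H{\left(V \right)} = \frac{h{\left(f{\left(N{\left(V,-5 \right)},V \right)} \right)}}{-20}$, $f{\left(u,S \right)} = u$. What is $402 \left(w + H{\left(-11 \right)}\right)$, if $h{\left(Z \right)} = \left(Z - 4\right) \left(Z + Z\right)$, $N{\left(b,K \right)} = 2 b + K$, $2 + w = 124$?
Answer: $\frac{76983}{5} \approx 15397.0$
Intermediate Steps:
$w = 122$ ($w = -2 + 124 = 122$)
$N{\left(b,K \right)} = K + 2 b$
$h{\left(Z \right)} = 2 Z \left(-4 + Z\right)$ ($h{\left(Z \right)} = \left(-4 + Z\right) 2 Z = 2 Z \left(-4 + Z\right)$)
$H{\left(V \right)} = - \frac{\left(-9 + 2 V\right) \left(-5 + 2 V\right)}{10}$ ($H{\left(V \right)} = \frac{2 \left(-5 + 2 V\right) \left(-4 + \left(-5 + 2 V\right)\right)}{-20} = 2 \left(-5 + 2 V\right) \left(-9 + 2 V\right) \left(- \frac{1}{20}\right) = 2 \left(-9 + 2 V\right) \left(-5 + 2 V\right) \left(- \frac{1}{20}\right) = - \frac{\left(-9 + 2 V\right) \left(-5 + 2 V\right)}{10}$)
$402 \left(w + H{\left(-11 \right)}\right) = 402 \left(122 - \left(\frac{353}{10} + \frac{242}{5}\right)\right) = 402 \left(122 - \frac{837}{10}\right) = 402 \cdot \frac{383}{10} = \frac{76983}{5}$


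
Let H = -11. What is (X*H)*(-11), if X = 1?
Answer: 121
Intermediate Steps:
(X*H)*(-11) = (1*(-11))*(-11) = -11*(-11) = 121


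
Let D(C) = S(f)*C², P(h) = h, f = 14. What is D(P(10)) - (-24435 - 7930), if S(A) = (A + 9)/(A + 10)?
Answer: 194765/6 ≈ 32461.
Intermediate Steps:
S(A) = (9 + A)/(10 + A)
D(C) = 23*C²/24 (D(C) = ((9 + 14)/(10 + 14))*C² = (23/24)*C² = ((1/24)*23)*C² = 23*C²/24)
D(P(10)) - (-24435 - 7930) = (23/24)*10² - (-24435 - 7930) = (23/24)*100 - 1*(-32365) = 575/6 + 32365 = 194765/6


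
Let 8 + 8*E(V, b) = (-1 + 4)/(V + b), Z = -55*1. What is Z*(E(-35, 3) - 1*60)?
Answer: 859045/256 ≈ 3355.6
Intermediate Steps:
Z = -55
E(V, b) = -1 + 3/(8*(V + b)) (E(V, b) = -1 + ((-1 + 4)/(V + b))/8 = -1 + (3/(V + b))/8 = -1 + 3/(8*(V + b)))
Z*(E(-35, 3) - 1*60) = -55*((3/8 - 1*(-35) - 1*3)/(-35 + 3) - 1*60) = -55*((3/8 + 35 - 3)/(-32) - 60) = -55*(-1/32*259/8 - 60) = -55*(-259/256 - 60) = -55*(-15619/256) = 859045/256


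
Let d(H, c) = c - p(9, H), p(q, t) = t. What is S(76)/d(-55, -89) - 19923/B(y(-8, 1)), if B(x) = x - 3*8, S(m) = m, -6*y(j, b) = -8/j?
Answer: 69884/85 ≈ 822.17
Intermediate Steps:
y(j, b) = 4/(3*j) (y(j, b) = -(-4)/(3*j) = 4/(3*j))
d(H, c) = c - H
B(x) = -24 + x (B(x) = x - 24 = -24 + x)
S(76)/d(-55, -89) - 19923/B(y(-8, 1)) = 76/(-89 - 1*(-55)) - 19923/(-24 + (4/3)/(-8)) = 76/(-89 + 55) - 19923/(-24 + (4/3)*(-1/8)) = 76/(-34) - 19923/(-24 - 1/6) = 76*(-1/34) - 19923/(-145/6) = -38/17 - 19923*(-6/145) = -38/17 + 4122/5 = 69884/85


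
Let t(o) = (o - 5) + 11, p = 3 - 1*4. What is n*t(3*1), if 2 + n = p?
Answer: -27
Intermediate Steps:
p = -1 (p = 3 - 4 = -1)
t(o) = 6 + o (t(o) = (-5 + o) + 11 = 6 + o)
n = -3 (n = -2 - 1 = -3)
n*t(3*1) = -3*(6 + 3*1) = -3*(6 + 3) = -3*9 = -27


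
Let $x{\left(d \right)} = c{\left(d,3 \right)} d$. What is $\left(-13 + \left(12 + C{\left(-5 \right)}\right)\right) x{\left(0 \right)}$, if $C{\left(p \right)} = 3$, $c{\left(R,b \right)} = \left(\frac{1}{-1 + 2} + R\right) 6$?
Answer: $0$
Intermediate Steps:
$c{\left(R,b \right)} = 6 + 6 R$ ($c{\left(R,b \right)} = \left(1^{-1} + R\right) 6 = \left(1 + R\right) 6 = 6 + 6 R$)
$x{\left(d \right)} = d \left(6 + 6 d\right)$ ($x{\left(d \right)} = \left(6 + 6 d\right) d = d \left(6 + 6 d\right)$)
$\left(-13 + \left(12 + C{\left(-5 \right)}\right)\right) x{\left(0 \right)} = \left(-13 + \left(12 + 3\right)\right) 6 \cdot 0 \left(1 + 0\right) = \left(-13 + 15\right) 6 \cdot 0 \cdot 1 = 2 \cdot 0 = 0$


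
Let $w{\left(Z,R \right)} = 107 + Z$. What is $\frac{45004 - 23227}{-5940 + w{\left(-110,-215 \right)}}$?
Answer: $- \frac{1037}{283} \approx -3.6643$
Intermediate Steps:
$\frac{45004 - 23227}{-5940 + w{\left(-110,-215 \right)}} = \frac{45004 - 23227}{-5940 + \left(107 - 110\right)} = \frac{21777}{-5940 - 3} = \frac{21777}{-5943} = 21777 \left(- \frac{1}{5943}\right) = - \frac{1037}{283}$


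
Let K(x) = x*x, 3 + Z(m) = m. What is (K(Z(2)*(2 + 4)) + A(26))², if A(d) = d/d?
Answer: 1369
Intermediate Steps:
Z(m) = -3 + m
A(d) = 1
K(x) = x²
(K(Z(2)*(2 + 4)) + A(26))² = (((-3 + 2)*(2 + 4))² + 1)² = ((-1*6)² + 1)² = ((-6)² + 1)² = (36 + 1)² = 37² = 1369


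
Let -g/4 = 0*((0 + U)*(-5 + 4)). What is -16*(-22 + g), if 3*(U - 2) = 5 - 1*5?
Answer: 352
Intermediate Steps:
U = 2 (U = 2 + (5 - 1*5)/3 = 2 + (5 - 5)/3 = 2 + (⅓)*0 = 2 + 0 = 2)
g = 0 (g = -0*(0 + 2)*(-5 + 4) = -0*2*(-1) = -0*(-2) = -4*0 = 0)
-16*(-22 + g) = -16*(-22 + 0) = -16*(-22) = 352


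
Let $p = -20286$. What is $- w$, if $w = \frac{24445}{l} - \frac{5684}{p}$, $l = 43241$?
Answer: $- \frac{7568093}{8950887} \approx -0.84551$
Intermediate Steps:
$w = \frac{7568093}{8950887}$ ($w = \frac{24445}{43241} - \frac{5684}{-20286} = 24445 \cdot \frac{1}{43241} - - \frac{58}{207} = \frac{24445}{43241} + \frac{58}{207} = \frac{7568093}{8950887} \approx 0.84551$)
$- w = \left(-1\right) \frac{7568093}{8950887} = - \frac{7568093}{8950887}$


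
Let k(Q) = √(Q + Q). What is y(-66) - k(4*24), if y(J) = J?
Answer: -66 - 8*√3 ≈ -79.856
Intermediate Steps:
k(Q) = √2*√Q (k(Q) = √(2*Q) = √2*√Q)
y(-66) - k(4*24) = -66 - √2*√(4*24) = -66 - √2*√96 = -66 - √2*4*√6 = -66 - 8*√3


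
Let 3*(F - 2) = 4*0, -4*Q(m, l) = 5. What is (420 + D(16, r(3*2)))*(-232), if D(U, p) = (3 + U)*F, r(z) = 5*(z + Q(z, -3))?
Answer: -106256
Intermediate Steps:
Q(m, l) = -5/4 (Q(m, l) = -1/4*5 = -5/4)
F = 2 (F = 2 + (4*0)/3 = 2 + (1/3)*0 = 2 + 0 = 2)
r(z) = -25/4 + 5*z (r(z) = 5*(z - 5/4) = 5*(-5/4 + z) = -25/4 + 5*z)
D(U, p) = 6 + 2*U (D(U, p) = (3 + U)*2 = 6 + 2*U)
(420 + D(16, r(3*2)))*(-232) = (420 + (6 + 2*16))*(-232) = (420 + (6 + 32))*(-232) = (420 + 38)*(-232) = 458*(-232) = -106256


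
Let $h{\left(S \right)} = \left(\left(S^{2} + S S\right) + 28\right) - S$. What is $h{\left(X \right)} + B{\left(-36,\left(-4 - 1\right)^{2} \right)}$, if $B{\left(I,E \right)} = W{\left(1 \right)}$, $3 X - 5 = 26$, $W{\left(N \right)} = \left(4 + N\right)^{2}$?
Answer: $\frac{2306}{9} \approx 256.22$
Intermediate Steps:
$X = \frac{31}{3}$ ($X = \frac{5}{3} + \frac{1}{3} \cdot 26 = \frac{5}{3} + \frac{26}{3} = \frac{31}{3} \approx 10.333$)
$h{\left(S \right)} = 28 - S + 2 S^{2}$ ($h{\left(S \right)} = \left(\left(S^{2} + S^{2}\right) + 28\right) - S = \left(2 S^{2} + 28\right) - S = \left(28 + 2 S^{2}\right) - S = 28 - S + 2 S^{2}$)
$B{\left(I,E \right)} = 25$ ($B{\left(I,E \right)} = \left(4 + 1\right)^{2} = 5^{2} = 25$)
$h{\left(X \right)} + B{\left(-36,\left(-4 - 1\right)^{2} \right)} = \left(28 - \frac{31}{3} + 2 \left(\frac{31}{3}\right)^{2}\right) + 25 = \left(28 - \frac{31}{3} + 2 \cdot \frac{961}{9}\right) + 25 = \left(28 - \frac{31}{3} + \frac{1922}{9}\right) + 25 = \frac{2081}{9} + 25 = \frac{2306}{9}$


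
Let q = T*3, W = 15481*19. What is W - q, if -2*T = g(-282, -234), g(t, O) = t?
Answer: 293716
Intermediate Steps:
T = 141 (T = -½*(-282) = 141)
W = 294139
q = 423 (q = 141*3 = 423)
W - q = 294139 - 1*423 = 294139 - 423 = 293716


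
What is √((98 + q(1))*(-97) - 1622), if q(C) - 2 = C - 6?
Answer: I*√10837 ≈ 104.1*I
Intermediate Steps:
q(C) = -4 + C (q(C) = 2 + (C - 6) = 2 + (-6 + C) = -4 + C)
√((98 + q(1))*(-97) - 1622) = √((98 + (-4 + 1))*(-97) - 1622) = √((98 - 3)*(-97) - 1622) = √(95*(-97) - 1622) = √(-9215 - 1622) = √(-10837) = I*√10837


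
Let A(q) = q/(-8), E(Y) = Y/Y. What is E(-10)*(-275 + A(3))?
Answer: -2203/8 ≈ -275.38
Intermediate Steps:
E(Y) = 1
A(q) = -q/8 (A(q) = q*(-⅛) = -q/8)
E(-10)*(-275 + A(3)) = 1*(-275 - ⅛*3) = 1*(-275 - 3/8) = 1*(-2203/8) = -2203/8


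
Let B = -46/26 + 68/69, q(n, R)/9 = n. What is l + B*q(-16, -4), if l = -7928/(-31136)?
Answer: 131627957/1163708 ≈ 113.11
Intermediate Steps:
q(n, R) = 9*n
l = 991/3892 (l = -7928*(-1/31136) = 991/3892 ≈ 0.25462)
B = -703/897 (B = -46*1/26 + 68*(1/69) = -23/13 + 68/69 = -703/897 ≈ -0.78372)
l + B*q(-16, -4) = 991/3892 - 2109*(-16)/299 = 991/3892 - 703/897*(-144) = 991/3892 + 33744/299 = 131627957/1163708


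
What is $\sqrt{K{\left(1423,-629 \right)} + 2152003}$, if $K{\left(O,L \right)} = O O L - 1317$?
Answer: $i \sqrt{1271529655} \approx 35659.0 i$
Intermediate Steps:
$K{\left(O,L \right)} = -1317 + L O^{2}$ ($K{\left(O,L \right)} = O^{2} L - 1317 = L O^{2} - 1317 = -1317 + L O^{2}$)
$\sqrt{K{\left(1423,-629 \right)} + 2152003} = \sqrt{\left(-1317 - 629 \cdot 1423^{2}\right) + 2152003} = \sqrt{\left(-1317 - 1273680341\right) + 2152003} = \sqrt{-1273681658 + 2152003} = \sqrt{-1271529655} = i \sqrt{1271529655}$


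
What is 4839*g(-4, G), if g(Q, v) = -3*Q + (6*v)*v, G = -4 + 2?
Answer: 174204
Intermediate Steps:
G = -2
g(Q, v) = -3*Q + 6*v**2
4839*g(-4, G) = 4839*(-3*(-4) + 6*(-2)**2) = 4839*(12 + 6*4) = 4839*(12 + 24) = 4839*36 = 174204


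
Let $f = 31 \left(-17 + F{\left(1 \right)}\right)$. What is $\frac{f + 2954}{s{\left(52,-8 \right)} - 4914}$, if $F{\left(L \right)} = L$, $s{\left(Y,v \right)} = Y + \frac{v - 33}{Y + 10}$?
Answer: $- \frac{152396}{301485} \approx -0.50548$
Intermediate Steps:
$s{\left(Y,v \right)} = Y + \frac{-33 + v}{10 + Y}$
$f = -496$ ($f = 31 \left(-17 + 1\right) = 31 \left(-16\right) = -496$)
$\frac{f + 2954}{s{\left(52,-8 \right)} - 4914} = \frac{-496 + 2954}{\frac{-33 - 8 + 52^{2} + 10 \cdot 52}{10 + 52} - 4914} = \frac{2458}{\frac{-33 - 8 + 2704 + 520}{62} - 4914} = \frac{2458}{\frac{1}{62} \cdot 3183 - 4914} = \frac{2458}{\frac{3183}{62} - 4914} = \frac{2458}{- \frac{301485}{62}} = 2458 \left(- \frac{62}{301485}\right) = - \frac{152396}{301485}$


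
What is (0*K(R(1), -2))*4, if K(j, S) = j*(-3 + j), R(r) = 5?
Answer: 0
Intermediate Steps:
(0*K(R(1), -2))*4 = (0*(5*(-3 + 5)))*4 = (0*(5*2))*4 = (0*10)*4 = 0*4 = 0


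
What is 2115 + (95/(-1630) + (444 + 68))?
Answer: 856383/326 ≈ 2626.9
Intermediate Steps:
2115 + (95/(-1630) + (444 + 68)) = 2115 + (95*(-1/1630) + 512) = 2115 + (-19/326 + 512) = 2115 + 166893/326 = 856383/326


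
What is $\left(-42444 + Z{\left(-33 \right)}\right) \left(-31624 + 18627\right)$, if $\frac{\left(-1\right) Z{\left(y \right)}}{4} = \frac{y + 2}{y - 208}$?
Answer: $\frac{132947976616}{241} \approx 5.5165 \cdot 10^{8}$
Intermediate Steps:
$Z{\left(y \right)} = - \frac{4 \left(2 + y\right)}{-208 + y}$ ($Z{\left(y \right)} = - 4 \frac{y + 2}{y - 208} = - 4 \frac{2 + y}{-208 + y} = - \frac{4 \left(2 + y\right)}{-208 + y}$)
$\left(-42444 + Z{\left(-33 \right)}\right) \left(-31624 + 18627\right) = \left(-42444 + \frac{4 \left(-2 - -33\right)}{-208 - 33}\right) \left(-31624 + 18627\right) = \left(-42444 + \frac{4 \left(-2 + 33\right)}{-241}\right) \left(-12997\right) = \left(-42444 + 4 \left(- \frac{1}{241}\right) 31\right) \left(-12997\right) = \left(-42444 - \frac{124}{241}\right) \left(-12997\right) = \left(- \frac{10229128}{241}\right) \left(-12997\right) = \frac{132947976616}{241}$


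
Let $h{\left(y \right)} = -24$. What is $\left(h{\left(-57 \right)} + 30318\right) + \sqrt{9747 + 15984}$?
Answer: $30294 + 3 \sqrt{2859} \approx 30454.0$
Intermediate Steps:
$\left(h{\left(-57 \right)} + 30318\right) + \sqrt{9747 + 15984} = \left(-24 + 30318\right) + \sqrt{9747 + 15984} = 30294 + \sqrt{25731} = 30294 + 3 \sqrt{2859}$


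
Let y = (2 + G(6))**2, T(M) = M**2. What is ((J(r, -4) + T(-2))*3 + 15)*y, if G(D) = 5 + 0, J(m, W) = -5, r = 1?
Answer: 588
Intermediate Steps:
G(D) = 5
y = 49 (y = (2 + 5)**2 = 7**2 = 49)
((J(r, -4) + T(-2))*3 + 15)*y = ((-5 + (-2)**2)*3 + 15)*49 = ((-5 + 4)*3 + 15)*49 = (-1*3 + 15)*49 = (-3 + 15)*49 = 12*49 = 588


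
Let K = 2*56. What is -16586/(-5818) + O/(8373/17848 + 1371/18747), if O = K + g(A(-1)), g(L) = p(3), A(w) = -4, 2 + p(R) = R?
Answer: 37164070180993/175934612417 ≈ 211.24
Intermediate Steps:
p(R) = -2 + R
g(L) = 1 (g(L) = -2 + 3 = 1)
K = 112
O = 113 (O = 112 + 1 = 113)
-16586/(-5818) + O/(8373/17848 + 1371/18747) = -16586/(-5818) + 113/(8373/17848 + 1371/18747) = -16586*(-1/5818) + 113/(8373*(1/17848) + 1371*(1/18747)) = 8293/2909 + 113/(8373/17848 + 457/6249) = 8293/2909 + 113/(60479413/111532152) = 8293/2909 + 113*(111532152/60479413) = 8293/2909 + 12603133176/60479413 = 37164070180993/175934612417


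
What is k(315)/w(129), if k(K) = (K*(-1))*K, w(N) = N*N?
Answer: -11025/1849 ≈ -5.9627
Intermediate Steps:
w(N) = N²
k(K) = -K² (k(K) = (-K)*K = -K²)
k(315)/w(129) = (-1*315²)/(129²) = -1*99225/16641 = -99225*1/16641 = -11025/1849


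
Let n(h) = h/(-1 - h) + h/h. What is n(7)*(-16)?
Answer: -2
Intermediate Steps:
n(h) = 1 + h/(-1 - h) (n(h) = h/(-1 - h) + 1 = 1 + h/(-1 - h))
n(7)*(-16) = -16/(1 + 7) = -16/8 = (⅛)*(-16) = -2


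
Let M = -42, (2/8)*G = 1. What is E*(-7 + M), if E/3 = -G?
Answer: 588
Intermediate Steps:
G = 4 (G = 4*1 = 4)
E = -12 (E = 3*(-1*4) = 3*(-4) = -12)
E*(-7 + M) = -12*(-7 - 42) = -12*(-49) = 588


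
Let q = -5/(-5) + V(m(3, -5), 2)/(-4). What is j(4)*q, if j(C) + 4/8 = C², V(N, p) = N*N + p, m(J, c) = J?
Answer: -217/8 ≈ -27.125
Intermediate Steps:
V(N, p) = p + N² (V(N, p) = N² + p = p + N²)
j(C) = -½ + C²
q = -7/4 (q = -5/(-5) + (2 + 3²)/(-4) = -5*(-⅕) + (2 + 9)*(-¼) = 1 + 11*(-¼) = 1 - 11/4 = -7/4 ≈ -1.7500)
j(4)*q = (-½ + 4²)*(-7/4) = (-½ + 16)*(-7/4) = (31/2)*(-7/4) = -217/8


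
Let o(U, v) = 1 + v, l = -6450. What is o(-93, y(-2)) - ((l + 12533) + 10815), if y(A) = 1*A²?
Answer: -16893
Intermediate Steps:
y(A) = A²
o(-93, y(-2)) - ((l + 12533) + 10815) = (1 + (-2)²) - ((-6450 + 12533) + 10815) = (1 + 4) - (6083 + 10815) = 5 - 1*16898 = 5 - 16898 = -16893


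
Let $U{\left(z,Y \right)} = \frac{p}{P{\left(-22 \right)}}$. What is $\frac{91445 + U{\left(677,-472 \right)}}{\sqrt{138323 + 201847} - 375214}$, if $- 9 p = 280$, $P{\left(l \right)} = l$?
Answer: $- \frac{1698442754365}{6968867678487} - \frac{9053195 \sqrt{340170}}{13937735356974} \approx -0.2441$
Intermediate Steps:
$p = - \frac{280}{9}$ ($p = \left(- \frac{1}{9}\right) 280 = - \frac{280}{9} \approx -31.111$)
$U{\left(z,Y \right)} = \frac{140}{99}$ ($U{\left(z,Y \right)} = - \frac{280}{9 \left(-22\right)} = \left(- \frac{280}{9}\right) \left(- \frac{1}{22}\right) = \frac{140}{99}$)
$\frac{91445 + U{\left(677,-472 \right)}}{\sqrt{138323 + 201847} - 375214} = \frac{91445 + \frac{140}{99}}{\sqrt{138323 + 201847} - 375214} = \frac{9053195}{99 \left(\sqrt{340170} - 375214\right)} = \frac{9053195}{99 \left(-375214 + \sqrt{340170}\right)}$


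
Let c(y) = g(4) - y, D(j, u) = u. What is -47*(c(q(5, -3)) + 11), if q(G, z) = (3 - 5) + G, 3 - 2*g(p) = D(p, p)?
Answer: -705/2 ≈ -352.50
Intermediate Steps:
g(p) = 3/2 - p/2
q(G, z) = -2 + G
c(y) = -½ - y (c(y) = (3/2 - ½*4) - y = (3/2 - 2) - y = -½ - y)
-47*(c(q(5, -3)) + 11) = -47*((-½ - (-2 + 5)) + 11) = -47*((-½ - 1*3) + 11) = -47*((-½ - 3) + 11) = -47*(-7/2 + 11) = -47*15/2 = -705/2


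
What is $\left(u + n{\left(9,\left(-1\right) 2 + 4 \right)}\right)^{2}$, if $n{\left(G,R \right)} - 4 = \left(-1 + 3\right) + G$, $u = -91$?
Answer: $5776$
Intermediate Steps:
$n{\left(G,R \right)} = 6 + G$ ($n{\left(G,R \right)} = 4 + \left(\left(-1 + 3\right) + G\right) = 4 + \left(2 + G\right) = 6 + G$)
$\left(u + n{\left(9,\left(-1\right) 2 + 4 \right)}\right)^{2} = \left(-91 + \left(6 + 9\right)\right)^{2} = \left(-91 + 15\right)^{2} = \left(-76\right)^{2} = 5776$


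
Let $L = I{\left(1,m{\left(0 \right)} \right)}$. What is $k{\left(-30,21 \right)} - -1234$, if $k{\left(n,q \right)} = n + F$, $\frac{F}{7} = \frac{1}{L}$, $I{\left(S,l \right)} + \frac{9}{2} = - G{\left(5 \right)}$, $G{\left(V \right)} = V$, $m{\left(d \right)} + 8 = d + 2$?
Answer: $\frac{22862}{19} \approx 1203.3$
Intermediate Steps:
$m{\left(d \right)} = -6 + d$ ($m{\left(d \right)} = -8 + \left(d + 2\right) = -8 + \left(2 + d\right) = -6 + d$)
$I{\left(S,l \right)} = - \frac{19}{2}$ ($I{\left(S,l \right)} = - \frac{9}{2} - 5 = - \frac{19}{2}$)
$L = - \frac{19}{2} \approx -9.5$
$F = - \frac{14}{19}$ ($F = \frac{7}{- \frac{19}{2}} = 7 \left(- \frac{2}{19}\right) = - \frac{14}{19} \approx -0.73684$)
$k{\left(n,q \right)} = - \frac{14}{19} + n$ ($k{\left(n,q \right)} = n - \frac{14}{19} = - \frac{14}{19} + n$)
$k{\left(-30,21 \right)} - -1234 = \left(- \frac{14}{19} - 30\right) - -1234 = - \frac{584}{19} + 1234 = \frac{22862}{19}$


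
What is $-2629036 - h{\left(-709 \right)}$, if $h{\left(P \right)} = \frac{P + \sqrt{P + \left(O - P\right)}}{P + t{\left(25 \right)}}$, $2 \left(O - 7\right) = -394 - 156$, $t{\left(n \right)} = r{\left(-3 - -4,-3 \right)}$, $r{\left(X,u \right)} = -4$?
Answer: $- \frac{1874503377}{713} + \frac{2 i \sqrt{67}}{713} \approx -2.629 \cdot 10^{6} + 0.02296 i$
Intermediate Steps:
$t{\left(n \right)} = -4$
$O = -268$ ($O = 7 + \frac{-394 - 156}{2} = 7 + \frac{1}{2} \left(-550\right) = 7 - 275 = -268$)
$h{\left(P \right)} = \frac{P + 2 i \sqrt{67}}{-4 + P}$ ($h{\left(P \right)} = \frac{P + \sqrt{P - \left(268 + P\right)}}{P - 4} = \frac{P + \sqrt{-268}}{-4 + P} = \frac{P + 2 i \sqrt{67}}{-4 + P}$)
$-2629036 - h{\left(-709 \right)} = -2629036 - \frac{-709 + 2 i \sqrt{67}}{-4 - 709} = -2629036 - \frac{-709 + 2 i \sqrt{67}}{-713} = -2629036 - - \frac{-709 + 2 i \sqrt{67}}{713} = -2629036 - \left(\frac{709}{713} - \frac{2 i \sqrt{67}}{713}\right) = - \frac{1874503377}{713} + \frac{2 i \sqrt{67}}{713}$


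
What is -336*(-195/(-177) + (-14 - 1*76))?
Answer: 1762320/59 ≈ 29870.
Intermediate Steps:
-336*(-195/(-177) + (-14 - 1*76)) = -336*(-195*(-1/177) + (-14 - 76)) = -336*(65/59 - 90) = -336*(-5245/59) = 1762320/59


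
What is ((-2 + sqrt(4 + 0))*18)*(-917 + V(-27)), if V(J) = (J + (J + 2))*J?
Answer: 0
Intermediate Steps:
V(J) = J*(2 + 2*J) (V(J) = (J + (2 + J))*J = (2 + 2*J)*J = J*(2 + 2*J))
((-2 + sqrt(4 + 0))*18)*(-917 + V(-27)) = ((-2 + sqrt(4 + 0))*18)*(-917 + 2*(-27)*(1 - 27)) = ((-2 + sqrt(4))*18)*(-917 + 2*(-27)*(-26)) = ((-2 + 2)*18)*(-917 + 1404) = (0*18)*487 = 0*487 = 0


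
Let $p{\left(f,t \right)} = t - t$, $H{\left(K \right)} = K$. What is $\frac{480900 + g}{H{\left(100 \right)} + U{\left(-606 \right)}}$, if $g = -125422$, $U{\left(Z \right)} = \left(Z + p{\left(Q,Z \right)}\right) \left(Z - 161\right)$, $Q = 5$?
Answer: $\frac{177739}{232451} \approx 0.76463$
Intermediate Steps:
$p{\left(f,t \right)} = 0$
$U{\left(Z \right)} = Z \left(-161 + Z\right)$ ($U{\left(Z \right)} = \left(Z + 0\right) \left(Z - 161\right) = Z \left(-161 + Z\right)$)
$\frac{480900 + g}{H{\left(100 \right)} + U{\left(-606 \right)}} = \frac{480900 - 125422}{100 - 606 \left(-161 - 606\right)} = \frac{355478}{100 - -464802} = \frac{355478}{100 + 464802} = \frac{355478}{464902} = 355478 \cdot \frac{1}{464902} = \frac{177739}{232451}$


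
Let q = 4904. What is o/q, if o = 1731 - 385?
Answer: 673/2452 ≈ 0.27447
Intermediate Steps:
o = 1346
o/q = 1346/4904 = 1346*(1/4904) = 673/2452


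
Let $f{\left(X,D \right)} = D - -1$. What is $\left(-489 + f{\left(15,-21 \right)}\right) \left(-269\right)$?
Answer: $136921$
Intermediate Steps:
$f{\left(X,D \right)} = 1 + D$ ($f{\left(X,D \right)} = D + 1 = 1 + D$)
$\left(-489 + f{\left(15,-21 \right)}\right) \left(-269\right) = \left(-489 + \left(1 - 21\right)\right) \left(-269\right) = \left(-489 - 20\right) \left(-269\right) = \left(-509\right) \left(-269\right) = 136921$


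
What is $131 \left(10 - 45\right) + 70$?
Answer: $-4515$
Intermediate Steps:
$131 \left(10 - 45\right) + 70 = 131 \left(-35\right) + 70 = -4585 + 70 = -4515$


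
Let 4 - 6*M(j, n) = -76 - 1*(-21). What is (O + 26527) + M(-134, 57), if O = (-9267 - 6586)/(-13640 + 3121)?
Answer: 1674940817/63114 ≈ 26538.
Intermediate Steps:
M(j, n) = 59/6 (M(j, n) = ⅔ - (-76 - 1*(-21))/6 = ⅔ - (-76 + 21)/6 = ⅔ - ⅙*(-55) = ⅔ + 55/6 = 59/6)
O = 15853/10519 (O = -15853/(-10519) = -15853*(-1/10519) = 15853/10519 ≈ 1.5071)
(O + 26527) + M(-134, 57) = (15853/10519 + 26527) + 59/6 = 279053366/10519 + 59/6 = 1674940817/63114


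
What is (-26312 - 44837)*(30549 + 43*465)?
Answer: -3596155056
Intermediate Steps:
(-26312 - 44837)*(30549 + 43*465) = -71149*(30549 + 19995) = -71149*50544 = -3596155056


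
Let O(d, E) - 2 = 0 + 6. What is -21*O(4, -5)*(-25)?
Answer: 4200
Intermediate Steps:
O(d, E) = 8 (O(d, E) = 2 + (0 + 6) = 2 + 6 = 8)
-21*O(4, -5)*(-25) = -21*8*(-25) = -168*(-25) = 4200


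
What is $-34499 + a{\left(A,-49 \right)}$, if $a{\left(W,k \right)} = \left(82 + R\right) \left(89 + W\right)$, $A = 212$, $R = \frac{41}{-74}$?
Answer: $- \frac{738799}{74} \approx -9983.8$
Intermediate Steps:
$R = - \frac{41}{74}$ ($R = 41 \left(- \frac{1}{74}\right) = - \frac{41}{74} \approx -0.55405$)
$a{\left(W,k \right)} = \frac{536403}{74} + \frac{6027 W}{74}$ ($a{\left(W,k \right)} = \left(82 - \frac{41}{74}\right) \left(89 + W\right) = \frac{6027 \left(89 + W\right)}{74} = \frac{536403}{74} + \frac{6027 W}{74}$)
$-34499 + a{\left(A,-49 \right)} = -34499 + \left(\frac{536403}{74} + \frac{6027}{74} \cdot 212\right) = -34499 + \left(\frac{536403}{74} + \frac{638862}{37}\right) = -34499 + \frac{1814127}{74} = - \frac{738799}{74}$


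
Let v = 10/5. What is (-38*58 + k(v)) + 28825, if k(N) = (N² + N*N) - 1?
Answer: 26628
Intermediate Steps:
v = 2 (v = 10*(⅕) = 2)
k(N) = -1 + 2*N² (k(N) = (N² + N²) - 1 = 2*N² - 1 = -1 + 2*N²)
(-38*58 + k(v)) + 28825 = (-38*58 + (-1 + 2*2²)) + 28825 = (-2204 + (-1 + 2*4)) + 28825 = (-2204 + (-1 + 8)) + 28825 = (-2204 + 7) + 28825 = -2197 + 28825 = 26628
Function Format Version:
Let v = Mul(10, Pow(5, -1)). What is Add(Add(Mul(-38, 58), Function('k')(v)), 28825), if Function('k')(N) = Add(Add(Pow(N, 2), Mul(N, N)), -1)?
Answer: 26628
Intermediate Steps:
v = 2 (v = Mul(10, Rational(1, 5)) = 2)
Function('k')(N) = Add(-1, Mul(2, Pow(N, 2))) (Function('k')(N) = Add(Add(Pow(N, 2), Pow(N, 2)), -1) = Add(Mul(2, Pow(N, 2)), -1) = Add(-1, Mul(2, Pow(N, 2))))
Add(Add(Mul(-38, 58), Function('k')(v)), 28825) = Add(Add(Mul(-38, 58), Add(-1, Mul(2, Pow(2, 2)))), 28825) = Add(Add(-2204, Add(-1, Mul(2, 4))), 28825) = Add(Add(-2204, Add(-1, 8)), 28825) = Add(Add(-2204, 7), 28825) = Add(-2197, 28825) = 26628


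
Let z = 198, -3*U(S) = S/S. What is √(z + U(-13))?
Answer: √1779/3 ≈ 14.059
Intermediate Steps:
U(S) = -⅓ (U(S) = -S/(3*S) = -⅓*1 = -⅓)
√(z + U(-13)) = √(198 - ⅓) = √(593/3) = √1779/3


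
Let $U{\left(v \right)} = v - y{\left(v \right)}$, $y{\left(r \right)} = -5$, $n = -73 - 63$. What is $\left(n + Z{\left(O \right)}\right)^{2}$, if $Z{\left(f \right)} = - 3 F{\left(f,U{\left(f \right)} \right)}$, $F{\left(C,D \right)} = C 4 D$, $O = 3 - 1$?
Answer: $92416$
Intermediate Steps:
$n = -136$
$O = 2$ ($O = 3 - 1 = 2$)
$U{\left(v \right)} = 5 + v$ ($U{\left(v \right)} = v - -5 = v + 5 = 5 + v$)
$F{\left(C,D \right)} = 4 C D$
$Z{\left(f \right)} = - 12 f \left(5 + f\right)$ ($Z{\left(f \right)} = - 3 \cdot 4 f \left(5 + f\right) = - 12 f \left(5 + f\right)$)
$\left(n + Z{\left(O \right)}\right)^{2} = \left(-136 - 24 \left(5 + 2\right)\right)^{2} = \left(-136 - 24 \cdot 7\right)^{2} = \left(-136 - 168\right)^{2} = \left(-304\right)^{2} = 92416$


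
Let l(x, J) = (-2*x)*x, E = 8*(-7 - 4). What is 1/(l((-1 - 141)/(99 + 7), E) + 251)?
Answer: 2809/694977 ≈ 0.0040419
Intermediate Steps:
E = -88 (E = 8*(-11) = -88)
l(x, J) = -2*x²
1/(l((-1 - 141)/(99 + 7), E) + 251) = 1/(-2*(-1 - 141)²/(99 + 7)² + 251) = 1/(-2*(-142/106)² + 251) = 1/(-2*(-142*1/106)² + 251) = 1/(-2*(-71/53)² + 251) = 1/(-2*5041/2809 + 251) = 1/(-10082/2809 + 251) = 1/(694977/2809) = 2809/694977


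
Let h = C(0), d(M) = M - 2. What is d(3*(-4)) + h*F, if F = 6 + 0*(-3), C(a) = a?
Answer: -14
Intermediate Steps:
d(M) = -2 + M
F = 6 (F = 6 + 0 = 6)
h = 0
d(3*(-4)) + h*F = (-2 + 3*(-4)) + 0*6 = (-2 - 12) + 0 = -14 + 0 = -14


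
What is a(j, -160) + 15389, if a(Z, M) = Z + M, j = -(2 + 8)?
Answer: 15219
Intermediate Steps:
j = -10 (j = -1*10 = -10)
a(Z, M) = M + Z
a(j, -160) + 15389 = (-160 - 10) + 15389 = -170 + 15389 = 15219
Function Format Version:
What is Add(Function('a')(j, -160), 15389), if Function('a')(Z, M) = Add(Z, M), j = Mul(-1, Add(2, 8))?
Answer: 15219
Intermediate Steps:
j = -10 (j = Mul(-1, 10) = -10)
Function('a')(Z, M) = Add(M, Z)
Add(Function('a')(j, -160), 15389) = Add(Add(-160, -10), 15389) = Add(-170, 15389) = 15219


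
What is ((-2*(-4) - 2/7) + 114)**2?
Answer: 725904/49 ≈ 14814.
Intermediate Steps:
((-2*(-4) - 2/7) + 114)**2 = ((8 - 2*1/7) + 114)**2 = ((8 - 2/7) + 114)**2 = (54/7 + 114)**2 = (852/7)**2 = 725904/49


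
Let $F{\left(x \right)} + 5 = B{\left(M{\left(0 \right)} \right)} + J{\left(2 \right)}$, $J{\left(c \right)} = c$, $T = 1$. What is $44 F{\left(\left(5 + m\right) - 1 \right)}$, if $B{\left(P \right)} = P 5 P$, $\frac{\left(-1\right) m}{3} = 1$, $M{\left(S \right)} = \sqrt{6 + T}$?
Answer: $1408$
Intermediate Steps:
$M{\left(S \right)} = \sqrt{7}$ ($M{\left(S \right)} = \sqrt{6 + 1} = \sqrt{7}$)
$m = -3$ ($m = \left(-3\right) 1 = -3$)
$B{\left(P \right)} = 5 P^{2}$ ($B{\left(P \right)} = 5 P P = 5 P^{2}$)
$F{\left(x \right)} = 32$ ($F{\left(x \right)} = -5 + \left(5 \left(\sqrt{7}\right)^{2} + 2\right) = -5 + \left(5 \cdot 7 + 2\right) = -5 + \left(35 + 2\right) = -5 + 37 = 32$)
$44 F{\left(\left(5 + m\right) - 1 \right)} = 44 \cdot 32 = 1408$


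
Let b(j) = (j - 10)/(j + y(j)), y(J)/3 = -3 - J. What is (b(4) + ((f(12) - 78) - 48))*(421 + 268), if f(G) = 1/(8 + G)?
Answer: -29422367/340 ≈ -86536.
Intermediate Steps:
y(J) = -9 - 3*J (y(J) = 3*(-3 - J) = -9 - 3*J)
b(j) = (-10 + j)/(-9 - 2*j) (b(j) = (j - 10)/(j + (-9 - 3*j)) = (-10 + j)/(-9 - 2*j))
(b(4) + ((f(12) - 78) - 48))*(421 + 268) = ((10 - 1*4)/(9 + 2*4) + ((1/(8 + 12) - 78) - 48))*(421 + 268) = ((10 - 4)/(9 + 8) + ((1/20 - 78) - 48))*689 = (6/17 + ((1/20 - 78) - 48))*689 = ((1/17)*6 + (-1559/20 - 48))*689 = (6/17 - 2519/20)*689 = -42703/340*689 = -29422367/340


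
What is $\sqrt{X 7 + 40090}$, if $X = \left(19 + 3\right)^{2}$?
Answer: $\sqrt{43478} \approx 208.51$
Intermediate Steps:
$X = 484$ ($X = 22^{2} = 484$)
$\sqrt{X 7 + 40090} = \sqrt{484 \cdot 7 + 40090} = \sqrt{3388 + 40090} = \sqrt{43478}$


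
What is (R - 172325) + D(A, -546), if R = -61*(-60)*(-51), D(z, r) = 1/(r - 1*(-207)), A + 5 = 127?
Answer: -121695916/339 ≈ -3.5899e+5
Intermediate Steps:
A = 122 (A = -5 + 127 = 122)
D(z, r) = 1/(207 + r) (D(z, r) = 1/(r + 207) = 1/(207 + r))
R = -186660 (R = 3660*(-51) = -186660)
(R - 172325) + D(A, -546) = (-186660 - 172325) + 1/(207 - 546) = -358985 + 1/(-339) = -358985 - 1/339 = -121695916/339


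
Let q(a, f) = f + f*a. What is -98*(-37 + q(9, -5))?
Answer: 8526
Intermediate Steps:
q(a, f) = f + a*f
-98*(-37 + q(9, -5)) = -98*(-37 - 5*(1 + 9)) = -98*(-37 - 5*10) = -98*(-37 - 50) = -98*(-87) = 8526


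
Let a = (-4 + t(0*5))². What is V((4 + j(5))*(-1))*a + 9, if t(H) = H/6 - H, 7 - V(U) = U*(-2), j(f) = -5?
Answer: 153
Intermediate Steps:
V(U) = 7 + 2*U (V(U) = 7 - U*(-2) = 7 - (-2)*U = 7 + 2*U)
t(H) = -5*H/6 (t(H) = H*(⅙) - H = H/6 - H = -5*H/6)
a = 16 (a = (-4 - 0*5)² = (-4 - ⅚*0)² = (-4 + 0)² = (-4)² = 16)
V((4 + j(5))*(-1))*a + 9 = (7 + 2*((4 - 5)*(-1)))*16 + 9 = (7 + 2*(-1*(-1)))*16 + 9 = (7 + 2*1)*16 + 9 = (7 + 2)*16 + 9 = 9*16 + 9 = 144 + 9 = 153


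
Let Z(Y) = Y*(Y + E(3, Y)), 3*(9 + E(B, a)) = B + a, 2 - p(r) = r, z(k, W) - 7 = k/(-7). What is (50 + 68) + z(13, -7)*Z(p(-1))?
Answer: 394/7 ≈ 56.286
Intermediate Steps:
z(k, W) = 7 - k/7 (z(k, W) = 7 + k/(-7) = 7 + k*(-⅐) = 7 - k/7)
p(r) = 2 - r
E(B, a) = -9 + B/3 + a/3 (E(B, a) = -9 + (B + a)/3 = -9 + (B/3 + a/3) = -9 + B/3 + a/3)
Z(Y) = Y*(-8 + 4*Y/3) (Z(Y) = Y*(Y + (-9 + (⅓)*3 + Y/3)) = Y*(Y + (-9 + 1 + Y/3)) = Y*(Y + (-8 + Y/3)) = Y*(-8 + 4*Y/3))
(50 + 68) + z(13, -7)*Z(p(-1)) = (50 + 68) + (7 - ⅐*13)*(4*(2 - 1*(-1))*(-6 + (2 - 1*(-1)))/3) = 118 + (7 - 13/7)*(4*(2 + 1)*(-6 + (2 + 1))/3) = 118 + 36*((4/3)*3*(-6 + 3))/7 = 118 + 36*((4/3)*3*(-3))/7 = 118 + (36/7)*(-12) = 118 - 432/7 = 394/7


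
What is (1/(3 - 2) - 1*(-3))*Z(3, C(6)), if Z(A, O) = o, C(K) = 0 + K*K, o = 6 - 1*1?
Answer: 20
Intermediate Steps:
o = 5 (o = 6 - 1 = 5)
C(K) = K**2 (C(K) = 0 + K**2 = K**2)
Z(A, O) = 5
(1/(3 - 2) - 1*(-3))*Z(3, C(6)) = (1/(3 - 2) - 1*(-3))*5 = (1/1 + 3)*5 = (1 + 3)*5 = 4*5 = 20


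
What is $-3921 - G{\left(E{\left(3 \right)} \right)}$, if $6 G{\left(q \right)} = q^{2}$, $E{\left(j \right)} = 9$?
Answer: $- \frac{7869}{2} \approx -3934.5$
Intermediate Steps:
$G{\left(q \right)} = \frac{q^{2}}{6}$
$-3921 - G{\left(E{\left(3 \right)} \right)} = -3921 - \frac{9^{2}}{6} = -3921 - \frac{1}{6} \cdot 81 = -3921 - \frac{27}{2} = - \frac{7869}{2}$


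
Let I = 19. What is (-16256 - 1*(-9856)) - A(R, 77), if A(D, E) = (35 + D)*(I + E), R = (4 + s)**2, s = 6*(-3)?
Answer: -28576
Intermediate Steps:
s = -18
R = 196 (R = (4 - 18)**2 = (-14)**2 = 196)
A(D, E) = (19 + E)*(35 + D) (A(D, E) = (35 + D)*(19 + E) = (19 + E)*(35 + D))
(-16256 - 1*(-9856)) - A(R, 77) = (-16256 - 1*(-9856)) - (665 + 19*196 + 35*77 + 196*77) = (-16256 + 9856) - (665 + 3724 + 2695 + 15092) = -6400 - 1*22176 = -6400 - 22176 = -28576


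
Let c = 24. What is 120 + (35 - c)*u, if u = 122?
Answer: 1462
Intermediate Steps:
120 + (35 - c)*u = 120 + (35 - 1*24)*122 = 120 + (35 - 24)*122 = 120 + 11*122 = 120 + 1342 = 1462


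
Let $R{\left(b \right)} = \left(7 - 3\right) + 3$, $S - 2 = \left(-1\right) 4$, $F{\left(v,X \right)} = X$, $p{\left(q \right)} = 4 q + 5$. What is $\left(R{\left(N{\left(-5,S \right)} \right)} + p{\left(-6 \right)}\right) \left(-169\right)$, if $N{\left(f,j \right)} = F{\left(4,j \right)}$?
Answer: $2028$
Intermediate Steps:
$p{\left(q \right)} = 5 + 4 q$
$S = -2$ ($S = 2 - 4 = -2$)
$N{\left(f,j \right)} = j$
$R{\left(b \right)} = 7$ ($R{\left(b \right)} = 4 + 3 = 7$)
$\left(R{\left(N{\left(-5,S \right)} \right)} + p{\left(-6 \right)}\right) \left(-169\right) = \left(7 + \left(5 + 4 \left(-6\right)\right)\right) \left(-169\right) = \left(7 + \left(5 - 24\right)\right) \left(-169\right) = \left(7 - 19\right) \left(-169\right) = \left(-12\right) \left(-169\right) = 2028$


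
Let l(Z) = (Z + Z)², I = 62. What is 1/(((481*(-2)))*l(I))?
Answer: -1/14791712 ≈ -6.7605e-8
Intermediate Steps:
l(Z) = 4*Z² (l(Z) = (2*Z)² = 4*Z²)
1/(((481*(-2)))*l(I)) = 1/(((481*(-2)))*((4*62²))) = 1/((-962)*((4*3844))) = -1/962/15376 = -1/962*1/15376 = -1/14791712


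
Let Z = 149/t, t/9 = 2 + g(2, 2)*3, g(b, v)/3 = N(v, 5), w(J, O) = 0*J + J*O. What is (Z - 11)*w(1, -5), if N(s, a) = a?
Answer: 22520/423 ≈ 53.239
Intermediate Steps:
w(J, O) = J*O (w(J, O) = 0 + J*O = J*O)
g(b, v) = 15 (g(b, v) = 3*5 = 15)
t = 423 (t = 9*(2 + 15*3) = 9*(2 + 45) = 9*47 = 423)
Z = 149/423 ≈ 0.35225
(Z - 11)*w(1, -5) = (149/423 - 11)*(1*(-5)) = -4504/423*(-5) = 22520/423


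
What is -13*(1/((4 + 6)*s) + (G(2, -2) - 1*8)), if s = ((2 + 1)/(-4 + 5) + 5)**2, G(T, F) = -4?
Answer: 99827/640 ≈ 155.98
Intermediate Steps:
s = 64 (s = (3/1 + 5)**2 = (3*1 + 5)**2 = (3 + 5)**2 = 8**2 = 64)
-13*(1/((4 + 6)*s) + (G(2, -2) - 1*8)) = -13*(1/((4 + 6)*64) + (-4 - 1*8)) = -13*((1/64)/10 + (-4 - 8)) = -13*((1/10)*(1/64) - 12) = -13*(1/640 - 12) = -13*(-7679/640) = 99827/640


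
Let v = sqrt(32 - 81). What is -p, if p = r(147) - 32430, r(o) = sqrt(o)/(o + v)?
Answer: 32430 + sqrt(3)*(-21 + I)/442 ≈ 32430.0 + 0.0039187*I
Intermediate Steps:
v = 7*I (v = sqrt(-49) = 7*I ≈ 7.0*I)
r(o) = sqrt(o)/(o + 7*I)
p = -32430 + sqrt(3)*(147 - 7*I)/3094 (p = sqrt(147)/(147 + 7*I) - 32430 = (7*sqrt(3))*((147 - 7*I)/21658) - 32430 = sqrt(3)*(147 - 7*I)/3094 - 32430 = -32430 + sqrt(3)*(147 - 7*I)/3094 ≈ -32430.0 - 0.0039187*I)
-p = -(-32430 + sqrt(3)*(21 - I)/442) = 32430 - sqrt(3)*(21 - I)/442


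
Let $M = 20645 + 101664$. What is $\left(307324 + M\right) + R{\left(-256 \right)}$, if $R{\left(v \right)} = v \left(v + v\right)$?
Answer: $560705$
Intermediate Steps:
$R{\left(v \right)} = 2 v^{2}$ ($R{\left(v \right)} = v 2 v = 2 v^{2}$)
$M = 122309$
$\left(307324 + M\right) + R{\left(-256 \right)} = \left(307324 + 122309\right) + 2 \left(-256\right)^{2} = 429633 + 2 \cdot 65536 = 429633 + 131072 = 560705$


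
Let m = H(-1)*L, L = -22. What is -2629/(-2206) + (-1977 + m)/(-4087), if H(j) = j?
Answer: 15057453/9015922 ≈ 1.6701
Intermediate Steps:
m = 22 (m = -1*(-22) = 22)
-2629/(-2206) + (-1977 + m)/(-4087) = -2629/(-2206) + (-1977 + 22)/(-4087) = -2629*(-1/2206) - 1955*(-1/4087) = 2629/2206 + 1955/4087 = 15057453/9015922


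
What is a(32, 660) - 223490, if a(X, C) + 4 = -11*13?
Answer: -223637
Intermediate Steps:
a(X, C) = -147 (a(X, C) = -4 - 11*13 = -4 - 143 = -147)
a(32, 660) - 223490 = -147 - 223490 = -223637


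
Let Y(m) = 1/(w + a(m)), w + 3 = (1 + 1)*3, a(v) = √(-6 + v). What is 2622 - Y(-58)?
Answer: 191403/73 + 8*I/73 ≈ 2622.0 + 0.10959*I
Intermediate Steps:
w = 3 (w = -3 + (1 + 1)*3 = -3 + 2*3 = -3 + 6 = 3)
Y(m) = 1/(3 + √(-6 + m))
2622 - Y(-58) = 2622 - 1/(3 + √(-6 - 58)) = 2622 - 1/(3 + √(-64)) = 2622 - 1/(3 + 8*I) = 2622 - (3 - 8*I)/73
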